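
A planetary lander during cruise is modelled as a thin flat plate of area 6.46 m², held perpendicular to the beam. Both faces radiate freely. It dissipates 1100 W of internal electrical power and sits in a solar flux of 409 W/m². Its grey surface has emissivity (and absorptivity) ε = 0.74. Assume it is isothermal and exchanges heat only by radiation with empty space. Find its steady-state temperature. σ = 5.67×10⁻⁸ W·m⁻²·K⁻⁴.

T ≈ 274 K

At steady state, absorbed solar power + internal power = radiated power.
Absorbed: α·S·A_cross = 0.74·409·6.460 = 1955 W (cross-section A).
Total input = 1955 + 1100 = 3055 W.
Radiated: εσ·A_surf·T⁴ with A_surf = 2A = 12.92 m².
T⁴ = 3055/(0.74·5.67×10⁻⁸·12.92) = 5.636×10⁹ K⁴.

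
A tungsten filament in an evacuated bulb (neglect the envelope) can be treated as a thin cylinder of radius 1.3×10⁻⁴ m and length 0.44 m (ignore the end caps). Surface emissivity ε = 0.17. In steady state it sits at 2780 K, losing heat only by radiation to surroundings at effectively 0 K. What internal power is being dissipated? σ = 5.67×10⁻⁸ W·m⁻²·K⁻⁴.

Steady state: P = εσA T⁴.
A = 2πrL = 3.594×10⁻⁴ m²; T⁴ = (2780)⁴ = 5.973×10¹³ K⁴.
P = 0.17 × 5.67×10⁻⁸ × 3.594×10⁻⁴ × 5.973×10¹³.

P ≈ 207 W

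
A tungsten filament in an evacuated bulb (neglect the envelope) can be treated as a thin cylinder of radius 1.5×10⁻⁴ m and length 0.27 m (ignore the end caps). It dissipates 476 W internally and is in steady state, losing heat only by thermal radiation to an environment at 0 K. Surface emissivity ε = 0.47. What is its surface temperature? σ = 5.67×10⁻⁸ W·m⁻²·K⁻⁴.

T ≈ 2890 K

Steady state: internal power = radiated power, P = εσA T⁴.
Radiating area A = 2πrL = 2.545×10⁻⁴ m².
T⁴ = P/(εσA) = 476/(0.47·5.67×10⁻⁸·2.545×10⁻⁴) = 7.019×10¹³ K⁴.
T = (7.019×10¹³)^(1/4).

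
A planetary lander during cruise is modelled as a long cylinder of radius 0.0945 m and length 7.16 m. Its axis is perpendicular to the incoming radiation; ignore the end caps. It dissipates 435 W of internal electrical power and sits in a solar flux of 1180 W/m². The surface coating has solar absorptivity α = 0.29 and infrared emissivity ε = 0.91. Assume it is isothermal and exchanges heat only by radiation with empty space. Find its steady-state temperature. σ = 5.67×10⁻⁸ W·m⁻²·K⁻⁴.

At steady state, absorbed solar power + internal power = radiated power.
Absorbed: α·S·A_cross = 0.29·1180·1.353 = 463.1 W (cross-section 2rL).
Total input = 463.1 + 435 = 898.1 W.
Radiated: εσ·A_surf·T⁴ with A_surf = 2πrL = 4.251 m².
T⁴ = 898.1/(0.91·5.67×10⁻⁸·4.251) = 4.094×10⁹ K⁴.

T ≈ 253 K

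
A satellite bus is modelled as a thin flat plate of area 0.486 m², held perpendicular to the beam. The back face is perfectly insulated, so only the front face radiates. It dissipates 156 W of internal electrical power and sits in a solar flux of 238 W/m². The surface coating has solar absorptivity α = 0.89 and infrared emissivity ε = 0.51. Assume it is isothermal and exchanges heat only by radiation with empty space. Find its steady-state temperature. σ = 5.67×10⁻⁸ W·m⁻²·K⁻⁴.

T ≈ 368 K

At steady state, absorbed solar power + internal power = radiated power.
Absorbed: α·S·A_cross = 0.89·238·0.4860 = 102.9 W (cross-section A).
Total input = 102.9 + 156 = 258.9 W.
Radiated: εσ·A_surf·T⁴ with A_surf = A = 0.4860 m².
T⁴ = 258.9/(0.51·5.67×10⁻⁸·0.4860) = 1.843×10¹⁰ K⁴.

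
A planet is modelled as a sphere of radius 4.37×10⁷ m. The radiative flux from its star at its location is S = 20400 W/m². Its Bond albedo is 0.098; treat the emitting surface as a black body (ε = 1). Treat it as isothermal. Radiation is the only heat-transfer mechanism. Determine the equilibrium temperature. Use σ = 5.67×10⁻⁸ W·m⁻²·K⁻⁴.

At equilibrium, absorbed power = emitted power.
Absorbing cross-section = πr² = 5.999×10¹⁵ m²; emitting surface = 4πr² = 2.400×10¹⁶ m² (ratio 4).
(1−a)S·A_cross = εσ·A_surf·T⁴  ⇒  T⁴ = (1−a)S/(4σ).
T⁴ = 0.902·20400/(4·5.67×10⁻⁸) = 8.113×10¹⁰ K⁴.
T = (8.113×10¹⁰)^(1/4).

T ≈ 534 K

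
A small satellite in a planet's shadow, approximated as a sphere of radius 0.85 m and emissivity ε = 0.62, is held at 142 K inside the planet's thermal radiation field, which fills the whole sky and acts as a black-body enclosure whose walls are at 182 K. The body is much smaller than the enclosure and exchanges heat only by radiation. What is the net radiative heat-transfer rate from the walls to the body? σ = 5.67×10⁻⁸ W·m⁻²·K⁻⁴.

P_net ≈ 220 W

For a small grey body in a large enclosure: P_net = εσA(T_body⁴ − T_wall⁴).
A = 4πr² = 9.079 m²; T_body⁴ − T_wall⁴ = 4.066×10⁸ − 1.097×10⁹ = -6.906×10⁸ K⁴.
|P_net| = 0.62·5.67×10⁻⁸·9.079·6.906×10⁸.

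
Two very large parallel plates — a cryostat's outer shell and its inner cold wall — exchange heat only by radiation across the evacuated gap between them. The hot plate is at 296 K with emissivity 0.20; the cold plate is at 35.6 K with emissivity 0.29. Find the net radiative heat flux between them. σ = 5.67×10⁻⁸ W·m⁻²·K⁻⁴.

q ≈ 58.4 W/m²

For two infinite grey parallel plates, q = σ(T₁⁴ − T₂⁴)/(1/ε₁ + 1/ε₂ − 1).
T₁⁴ − T₂⁴ = 7.677×10⁹ − 1.606×10⁶ = 7.675×10⁹ K⁴.
1/ε₁ + 1/ε₂ − 1 = 5.000 + 3.448 − 1 = 7.448.
q = 5.67×10⁻⁸ × 7.675×10⁹ / 7.448.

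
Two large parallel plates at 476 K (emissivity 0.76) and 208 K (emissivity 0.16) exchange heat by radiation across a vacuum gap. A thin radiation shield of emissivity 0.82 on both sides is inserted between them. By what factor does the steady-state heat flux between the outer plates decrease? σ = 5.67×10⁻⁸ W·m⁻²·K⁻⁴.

factor ≈ 1.22

Without shield: q₀ = σΔ(T⁴)/(1/ε₁+1/ε₂−1) with denominator 6.566.
With shield the two gaps are in series; the resistances add: (1/ε₁+1/ε_s−1)+(1/ε_s+1/ε₂−1) = 1.535+6.470 = 8.005.
Heat-flux ratio q₀/q = 8.005/6.566.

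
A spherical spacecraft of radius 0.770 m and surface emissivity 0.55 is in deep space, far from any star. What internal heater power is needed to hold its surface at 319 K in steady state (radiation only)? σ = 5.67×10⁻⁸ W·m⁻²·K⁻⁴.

P = εσ·4πr²·T⁴.
4πr² = 7.451 m²; T⁴ = 1.036×10¹⁰ K⁴.
P = 0.55·5.67×10⁻⁸·7.451·1.036×10¹⁰.

P ≈ 2410 W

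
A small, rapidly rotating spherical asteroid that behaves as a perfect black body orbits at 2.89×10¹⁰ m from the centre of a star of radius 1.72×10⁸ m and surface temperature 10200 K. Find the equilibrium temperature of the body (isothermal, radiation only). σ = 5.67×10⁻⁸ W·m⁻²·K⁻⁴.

T ≈ 556 K

The star's surface emits σT_*⁴; at distance d the flux is S = σT_*⁴(R_*/d)².
S = 5.67×10⁻⁸·(10200)⁴·(1.72×10⁸/2.89×10¹⁰)² = 21740 W/m².
For an isothermal sphere T⁴ = (1−a)S/(4σ) = 9.585×10¹⁰ K⁴.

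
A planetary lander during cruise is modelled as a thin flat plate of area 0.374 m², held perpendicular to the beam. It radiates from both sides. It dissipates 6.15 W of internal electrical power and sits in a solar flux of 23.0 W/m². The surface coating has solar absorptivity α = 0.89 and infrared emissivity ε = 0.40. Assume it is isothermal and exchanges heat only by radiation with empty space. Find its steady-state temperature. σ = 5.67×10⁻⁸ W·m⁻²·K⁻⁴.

At steady state, absorbed solar power + internal power = radiated power.
Absorbed: α·S·A_cross = 0.89·23.0·0.3740 = 7.656 W (cross-section A).
Total input = 7.656 + 6.15 = 13.81 W.
Radiated: εσ·A_surf·T⁴ with A_surf = 2A = 0.7480 m².
T⁴ = 13.81/(0.40·5.67×10⁻⁸·0.7480) = 8.138×10⁸ K⁴.

T ≈ 169 K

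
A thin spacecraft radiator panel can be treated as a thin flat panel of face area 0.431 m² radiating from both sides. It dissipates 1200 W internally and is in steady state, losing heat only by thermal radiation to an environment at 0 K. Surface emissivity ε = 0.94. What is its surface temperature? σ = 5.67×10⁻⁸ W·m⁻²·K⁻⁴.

Steady state: internal power = radiated power, P = εσA T⁴.
Radiating area A = 2·0.431 = 0.8620 m².
T⁴ = P/(εσA) = 1200/(0.94·5.67×10⁻⁸·0.8620) = 2.612×10¹⁰ K⁴.
T = (2.612×10¹⁰)^(1/4).

T ≈ 402 K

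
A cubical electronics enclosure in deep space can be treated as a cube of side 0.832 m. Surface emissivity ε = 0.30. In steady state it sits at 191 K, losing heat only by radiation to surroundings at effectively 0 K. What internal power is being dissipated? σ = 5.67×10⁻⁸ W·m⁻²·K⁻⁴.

P ≈ 94.0 W

Steady state: P = εσA T⁴.
A = 6L² = 4.153 m²; T⁴ = (191)⁴ = 1.331×10⁹ K⁴.
P = 0.30 × 5.67×10⁻⁸ × 4.153 × 1.331×10⁹.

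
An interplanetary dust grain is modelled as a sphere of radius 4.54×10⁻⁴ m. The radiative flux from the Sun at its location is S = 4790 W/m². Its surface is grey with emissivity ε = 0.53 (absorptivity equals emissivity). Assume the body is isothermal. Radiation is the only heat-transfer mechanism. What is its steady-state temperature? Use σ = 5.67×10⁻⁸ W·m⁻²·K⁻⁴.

T ≈ 381 K

At equilibrium, absorbed power = emitted power.
Absorbing cross-section = πr² = 6.475×10⁻⁷ m²; emitting surface = 4πr² = 2.590×10⁻⁶ m² (ratio 4).
εS·A_cross = εσ·A_surf·T⁴  ⇒  T⁴ = S/(4σ)   (ε cancels).
T⁴ = 4790/(4·5.67×10⁻⁸) = 2.112×10¹⁰ K⁴.
T = (2.112×10¹⁰)^(1/4).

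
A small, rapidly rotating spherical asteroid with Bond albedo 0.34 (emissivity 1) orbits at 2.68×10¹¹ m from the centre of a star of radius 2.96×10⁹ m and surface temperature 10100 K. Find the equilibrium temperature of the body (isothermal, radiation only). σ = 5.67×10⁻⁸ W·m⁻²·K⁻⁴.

T ≈ 677 K

The star's surface emits σT_*⁴; at distance d the flux is S = σT_*⁴(R_*/d)².
S = 5.67×10⁻⁸·(10100)⁴·(2.96×10⁹/2.68×10¹¹)² = 71980 W/m².
For an isothermal sphere T⁴ = (1−a)S/(4σ) = 2.095×10¹¹ K⁴.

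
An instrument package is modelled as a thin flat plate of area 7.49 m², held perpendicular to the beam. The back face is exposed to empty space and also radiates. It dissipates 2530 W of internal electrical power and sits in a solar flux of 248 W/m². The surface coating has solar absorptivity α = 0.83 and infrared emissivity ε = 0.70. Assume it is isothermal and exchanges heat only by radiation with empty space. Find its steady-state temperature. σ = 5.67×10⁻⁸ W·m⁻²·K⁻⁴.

At steady state, absorbed solar power + internal power = radiated power.
Absorbed: α·S·A_cross = 0.83·248·7.490 = 1542 W (cross-section A).
Total input = 1542 + 2530 = 4072 W.
Radiated: εσ·A_surf·T⁴ with A_surf = 2A = 14.98 m².
T⁴ = 4072/(0.70·5.67×10⁻⁸·14.98) = 6.848×10⁹ K⁴.

T ≈ 288 K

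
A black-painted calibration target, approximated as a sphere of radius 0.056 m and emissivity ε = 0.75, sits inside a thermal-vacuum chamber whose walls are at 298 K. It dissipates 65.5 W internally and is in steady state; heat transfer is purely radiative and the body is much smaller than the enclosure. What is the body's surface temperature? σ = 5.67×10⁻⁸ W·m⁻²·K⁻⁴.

T ≈ 466 K

For a small grey body in a large enclosure, net radiated power = εσA(T⁴ − T_w⁴).
Steady state: P = εσA(T⁴ − T_w⁴) with A = 4πr² = 0.03941 m².
T⁴ = P/(εσA) + T_w⁴ = 65.5/(0.75·5.67×10⁻⁸·0.03941) + (298)⁴
    = 3.909×10¹⁰ + 7.886×10⁹ = 4.697×10¹⁰ K⁴.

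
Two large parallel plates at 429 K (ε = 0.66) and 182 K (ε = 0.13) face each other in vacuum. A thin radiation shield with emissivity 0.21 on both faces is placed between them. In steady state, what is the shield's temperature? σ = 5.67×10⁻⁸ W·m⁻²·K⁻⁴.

T_s ≈ 392 K

In steady state the net flux on the hot side equals that on the cold side.
σ(T₁⁴−T_s⁴)/D₁ = σ(T_s⁴−T₂⁴)/D₂, with D₁ = 1/ε₁+1/ε_s−1 = 5.277, D₂ = 1/ε_s+1/ε₂−1 = 11.45.
Solve for T_s⁴: T_s⁴ = (D₂·T₁⁴ + D₁·T₂⁴)/(D₁+D₂) = 2.353×10¹⁰ K⁴.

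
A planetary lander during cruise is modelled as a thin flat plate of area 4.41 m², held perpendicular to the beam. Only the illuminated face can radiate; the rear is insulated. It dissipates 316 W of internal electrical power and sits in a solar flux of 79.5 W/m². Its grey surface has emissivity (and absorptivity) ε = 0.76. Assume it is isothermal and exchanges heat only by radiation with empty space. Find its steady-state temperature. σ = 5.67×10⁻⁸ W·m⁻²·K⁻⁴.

T ≈ 235 K

At steady state, absorbed solar power + internal power = radiated power.
Absorbed: α·S·A_cross = 0.76·79.5·4.410 = 266.5 W (cross-section A).
Total input = 266.5 + 316 = 582.5 W.
Radiated: εσ·A_surf·T⁴ with A_surf = A = 4.410 m².
T⁴ = 582.5/(0.76·5.67×10⁻⁸·4.410) = 3.065×10⁹ K⁴.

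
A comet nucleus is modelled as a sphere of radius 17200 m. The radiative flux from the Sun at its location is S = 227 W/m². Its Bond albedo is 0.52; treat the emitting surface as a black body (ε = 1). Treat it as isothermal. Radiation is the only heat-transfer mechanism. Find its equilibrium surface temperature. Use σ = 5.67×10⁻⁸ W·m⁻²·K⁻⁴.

T ≈ 148 K

At equilibrium, absorbed power = emitted power.
Absorbing cross-section = πr² = 9.294×10⁸ m²; emitting surface = 4πr² = 3.718×10⁹ m² (ratio 4).
(1−a)S·A_cross = εσ·A_surf·T⁴  ⇒  T⁴ = (1−a)S/(4σ).
T⁴ = 0.480·227/(4·5.67×10⁻⁸) = 4.804×10⁸ K⁴.
T = (4.804×10⁸)^(1/4).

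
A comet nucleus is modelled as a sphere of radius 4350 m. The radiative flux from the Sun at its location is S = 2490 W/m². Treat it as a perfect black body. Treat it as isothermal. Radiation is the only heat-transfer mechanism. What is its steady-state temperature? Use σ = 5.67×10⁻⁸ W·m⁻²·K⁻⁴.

T ≈ 324 K

At equilibrium, absorbed power = emitted power.
Absorbing cross-section = πr² = 5.945×10⁷ m²; emitting surface = 4πr² = 2.378×10⁸ m² (ratio 4).
S·A_cross = εσ·A_surf·T⁴  ⇒  T⁴ = S/(4σ).
T⁴ = 1.00·2490/(4·5.67×10⁻⁸) = 1.098×10¹⁰ K⁴.
T = (1.098×10¹⁰)^(1/4).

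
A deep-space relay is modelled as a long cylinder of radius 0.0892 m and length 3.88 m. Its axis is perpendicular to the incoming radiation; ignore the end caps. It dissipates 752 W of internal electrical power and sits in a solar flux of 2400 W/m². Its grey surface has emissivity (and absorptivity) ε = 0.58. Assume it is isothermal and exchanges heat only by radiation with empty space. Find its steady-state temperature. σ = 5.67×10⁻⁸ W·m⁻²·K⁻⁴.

At steady state, absorbed solar power + internal power = radiated power.
Absorbed: α·S·A_cross = 0.58·2400·0.6922 = 963.5 W (cross-section 2rL).
Total input = 963.5 + 752 = 1716 W.
Radiated: εσ·A_surf·T⁴ with A_surf = 2πrL = 2.175 m².
T⁴ = 1716/(0.58·5.67×10⁻⁸·2.175) = 2.399×10¹⁰ K⁴.

T ≈ 394 K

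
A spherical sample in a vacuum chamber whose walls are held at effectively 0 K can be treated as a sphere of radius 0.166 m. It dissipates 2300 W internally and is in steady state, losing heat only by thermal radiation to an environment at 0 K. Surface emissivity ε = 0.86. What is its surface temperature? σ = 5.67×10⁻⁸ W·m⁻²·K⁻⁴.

T ≈ 608 K

Steady state: internal power = radiated power, P = εσA T⁴.
Radiating area A = 4πr² = 0.3463 m².
T⁴ = P/(εσA) = 2300/(0.86·5.67×10⁻⁸·0.3463) = 1.362×10¹¹ K⁴.
T = (1.362×10¹¹)^(1/4).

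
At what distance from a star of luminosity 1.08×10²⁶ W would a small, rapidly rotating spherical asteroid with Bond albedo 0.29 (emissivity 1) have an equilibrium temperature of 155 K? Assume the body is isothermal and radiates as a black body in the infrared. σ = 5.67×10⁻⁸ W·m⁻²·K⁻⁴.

d ≈ 2.16×10¹¹ m

For an isothermal black-emitting sphere, (1−a)S·πr² = σ·4πr²·T⁴ ⇒ S = 4σT⁴/(1−a).
S = 4·5.67×10⁻⁸·(155)⁴/0.710 = 184.4 W/m².
Flux falls as S = L/(4πd²), so d = √(L/(4πS)) = √(1.08×10²⁶/(4π·184.4)).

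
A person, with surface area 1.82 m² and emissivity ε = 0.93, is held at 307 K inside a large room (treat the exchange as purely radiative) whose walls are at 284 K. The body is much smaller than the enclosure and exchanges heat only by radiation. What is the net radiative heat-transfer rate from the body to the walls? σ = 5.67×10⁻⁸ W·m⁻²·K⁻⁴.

P_net ≈ 228 W

For a small grey body in a large enclosure: P_net = εσA(T_body⁴ − T_wall⁴).
A = 1.82 m²; T_body⁴ − T_wall⁴ = 8.883×10⁹ − 6.505×10⁹ = 2.377×10⁹ K⁴.
|P_net| = 0.93·5.67×10⁻⁸·1.820·2.377×10⁹.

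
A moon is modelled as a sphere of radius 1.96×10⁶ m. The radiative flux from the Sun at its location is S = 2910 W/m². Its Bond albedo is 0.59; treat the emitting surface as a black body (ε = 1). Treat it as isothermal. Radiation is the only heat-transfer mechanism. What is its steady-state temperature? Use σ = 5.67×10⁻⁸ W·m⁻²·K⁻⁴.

T ≈ 269 K

At equilibrium, absorbed power = emitted power.
Absorbing cross-section = πr² = 1.207×10¹³ m²; emitting surface = 4πr² = 4.827×10¹³ m² (ratio 4).
(1−a)S·A_cross = εσ·A_surf·T⁴  ⇒  T⁴ = (1−a)S/(4σ).
T⁴ = 0.410·2910/(4·5.67×10⁻⁸) = 5.261×10⁹ K⁴.
T = (5.261×10⁹)^(1/4).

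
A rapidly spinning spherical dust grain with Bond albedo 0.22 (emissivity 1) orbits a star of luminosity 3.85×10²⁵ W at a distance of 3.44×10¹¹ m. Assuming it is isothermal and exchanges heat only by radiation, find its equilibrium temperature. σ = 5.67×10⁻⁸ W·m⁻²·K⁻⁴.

T ≈ 97.1 K

First find the stellar flux at distance d: S = L/(4πd²) = 3.85×10²⁵/(4π·(3.44×10¹¹)²) = 25.89 W/m².
For an isothermal sphere, absorbed (1−a)S·πr² = emitted σ·4πr²·T⁴, so T⁴ = (1−a)S/(4σ).
T⁴ = 0.780·25.89/(4·5.67×10⁻⁸) = 8.904×10⁷ K⁴.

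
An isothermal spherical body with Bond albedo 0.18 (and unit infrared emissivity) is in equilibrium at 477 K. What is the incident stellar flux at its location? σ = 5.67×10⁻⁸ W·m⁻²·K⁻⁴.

(1−a)S·πr² = σ·4πr²·T⁴ ⇒ S = 4σT⁴/(1−a).
S = 4·5.67×10⁻⁸·5.177×10¹⁰/0.820.

S ≈ 14300 W/m²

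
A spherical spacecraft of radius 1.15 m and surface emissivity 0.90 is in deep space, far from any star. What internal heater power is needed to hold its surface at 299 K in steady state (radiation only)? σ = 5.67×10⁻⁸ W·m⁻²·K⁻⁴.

P = εσ·4πr²·T⁴.
4πr² = 16.62 m²; T⁴ = 7.993×10⁹ K⁴.
P = 0.90·5.67×10⁻⁸·16.62·7.993×10⁹.

P ≈ 6780 W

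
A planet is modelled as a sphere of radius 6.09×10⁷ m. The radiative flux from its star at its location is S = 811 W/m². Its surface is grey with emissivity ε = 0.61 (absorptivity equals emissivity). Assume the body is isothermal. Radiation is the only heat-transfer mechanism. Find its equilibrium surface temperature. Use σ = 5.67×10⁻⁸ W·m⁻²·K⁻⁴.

T ≈ 245 K

At equilibrium, absorbed power = emitted power.
Absorbing cross-section = πr² = 1.165×10¹⁶ m²; emitting surface = 4πr² = 4.661×10¹⁶ m² (ratio 4).
εS·A_cross = εσ·A_surf·T⁴  ⇒  T⁴ = S/(4σ)   (ε cancels).
T⁴ = 811/(4·5.67×10⁻⁸) = 3.576×10⁹ K⁴.
T = (3.576×10⁹)^(1/4).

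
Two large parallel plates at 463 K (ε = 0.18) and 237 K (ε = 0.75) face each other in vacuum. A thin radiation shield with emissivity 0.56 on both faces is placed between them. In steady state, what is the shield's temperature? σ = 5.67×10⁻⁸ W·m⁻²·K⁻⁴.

T_s ≈ 343 K

In steady state the net flux on the hot side equals that on the cold side.
σ(T₁⁴−T_s⁴)/D₁ = σ(T_s⁴−T₂⁴)/D₂, with D₁ = 1/ε₁+1/ε_s−1 = 6.341, D₂ = 1/ε_s+1/ε₂−1 = 2.119.
Solve for T_s⁴: T_s⁴ = (D₂·T₁⁴ + D₁·T₂⁴)/(D₁+D₂) = 1.387×10¹⁰ K⁴.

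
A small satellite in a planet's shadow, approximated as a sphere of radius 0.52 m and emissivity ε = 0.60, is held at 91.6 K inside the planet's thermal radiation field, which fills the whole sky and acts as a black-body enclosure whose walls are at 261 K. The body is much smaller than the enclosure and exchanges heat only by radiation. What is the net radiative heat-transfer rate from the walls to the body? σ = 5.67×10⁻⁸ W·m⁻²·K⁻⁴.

For a small grey body in a large enclosure: P_net = εσA(T_body⁴ − T_wall⁴).
A = 4πr² = 3.398 m²; T_body⁴ − T_wall⁴ = 7.040×10⁷ − 4.640×10⁹ = -4.570×10⁹ K⁴.
|P_net| = 0.60·5.67×10⁻⁸·3.398·4.570×10⁹.

P_net ≈ 528 W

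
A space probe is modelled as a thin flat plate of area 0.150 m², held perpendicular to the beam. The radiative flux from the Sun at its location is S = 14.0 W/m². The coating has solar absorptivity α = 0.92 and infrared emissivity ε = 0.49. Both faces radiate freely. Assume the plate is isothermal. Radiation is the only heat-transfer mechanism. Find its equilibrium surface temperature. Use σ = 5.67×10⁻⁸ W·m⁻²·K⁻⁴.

At equilibrium, absorbed power = emitted power.
Absorbing cross-section = A = 0.1500 m²; emitting surface = 2A = 0.3000 m² (ratio 2).
αS·A_cross = εσ·A_surf·T⁴  ⇒  T⁴ = αS/(ε·2σ).
T⁴ = 0.920·14.0/(0.49·2·5.67×10⁻⁸) = 2.318×10⁸ K⁴.
T = (2.318×10⁸)^(1/4).

T ≈ 123 K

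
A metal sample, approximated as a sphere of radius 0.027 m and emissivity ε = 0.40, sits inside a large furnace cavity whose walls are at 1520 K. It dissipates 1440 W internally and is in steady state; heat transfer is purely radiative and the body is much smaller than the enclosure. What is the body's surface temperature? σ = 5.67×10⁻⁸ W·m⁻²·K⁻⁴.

T ≈ 1870 K

For a small grey body in a large enclosure, net radiated power = εσA(T⁴ − T_w⁴).
Steady state: P = εσA(T⁴ − T_w⁴) with A = 4πr² = 0.009161 m².
T⁴ = P/(εσA) + T_w⁴ = 1440/(0.40·5.67×10⁻⁸·0.009161) + (1520)⁴
    = 6.931×10¹² + 5.338×10¹² = 1.227×10¹³ K⁴.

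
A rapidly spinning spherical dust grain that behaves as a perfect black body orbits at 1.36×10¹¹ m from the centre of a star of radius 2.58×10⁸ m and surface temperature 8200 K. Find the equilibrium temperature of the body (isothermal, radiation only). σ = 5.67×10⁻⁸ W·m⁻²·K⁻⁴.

T ≈ 253 K

The star's surface emits σT_*⁴; at distance d the flux is S = σT_*⁴(R_*/d)².
S = 5.67×10⁻⁸·(8200)⁴·(2.58×10⁸/1.36×10¹¹)² = 922.6 W/m².
For an isothermal sphere T⁴ = (1−a)S/(4σ) = 4.068×10⁹ K⁴.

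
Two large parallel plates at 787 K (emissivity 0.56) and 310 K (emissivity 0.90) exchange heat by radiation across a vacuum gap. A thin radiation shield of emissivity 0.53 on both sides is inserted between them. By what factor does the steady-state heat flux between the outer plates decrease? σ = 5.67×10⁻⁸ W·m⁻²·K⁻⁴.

factor ≈ 2.46

Without shield: q₀ = σΔ(T⁴)/(1/ε₁+1/ε₂−1) with denominator 1.897.
With shield the two gaps are in series; the resistances add: (1/ε₁+1/ε_s−1)+(1/ε_s+1/ε₂−1) = 2.673+1.998 = 4.670.
Heat-flux ratio q₀/q = 4.670/1.897.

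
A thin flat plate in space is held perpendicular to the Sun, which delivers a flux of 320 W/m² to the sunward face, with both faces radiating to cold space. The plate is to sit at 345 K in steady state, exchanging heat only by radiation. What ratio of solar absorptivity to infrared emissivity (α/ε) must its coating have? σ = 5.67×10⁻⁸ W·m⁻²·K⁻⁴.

α/ε ≈ 5.02

Balance: αS·A = εσ·2A·T⁴ ⇒ α/ε = 2σT⁴/S.
α/ε = 2·5.67×10⁻⁸·(345)⁴/320 = 2·5.67×10⁻⁸·1.417×10¹⁰/320.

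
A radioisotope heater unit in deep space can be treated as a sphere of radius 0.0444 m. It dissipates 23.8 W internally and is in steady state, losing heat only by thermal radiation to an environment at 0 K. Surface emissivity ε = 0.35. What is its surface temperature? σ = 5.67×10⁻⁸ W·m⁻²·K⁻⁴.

T ≈ 469 K

Steady state: internal power = radiated power, P = εσA T⁴.
Radiating area A = 4πr² = 0.02477 m².
T⁴ = P/(εσA) = 23.8/(0.35·5.67×10⁻⁸·0.02477) = 4.841×10¹⁰ K⁴.
T = (4.841×10¹⁰)^(1/4).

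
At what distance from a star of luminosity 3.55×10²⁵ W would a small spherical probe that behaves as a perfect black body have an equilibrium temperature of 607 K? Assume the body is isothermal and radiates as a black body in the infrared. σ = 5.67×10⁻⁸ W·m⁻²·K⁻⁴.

d ≈ 9.58×10⁹ m

For an isothermal black-emitting sphere, (1−a)S·πr² = σ·4πr²·T⁴ ⇒ S = 4σT⁴/(1−a).
S = 4·5.67×10⁻⁸·(607)⁴/1.00 = 30790 W/m².
Flux falls as S = L/(4πd²), so d = √(L/(4πS)) = √(3.55×10²⁵/(4π·30790)).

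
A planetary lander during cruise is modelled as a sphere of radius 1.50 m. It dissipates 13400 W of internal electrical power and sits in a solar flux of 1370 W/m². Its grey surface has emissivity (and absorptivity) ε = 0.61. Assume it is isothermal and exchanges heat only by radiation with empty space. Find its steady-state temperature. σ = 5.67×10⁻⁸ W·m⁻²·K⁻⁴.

T ≈ 375 K

At steady state, absorbed solar power + internal power = radiated power.
Absorbed: α·S·A_cross = 0.61·1370·7.069 = 5907 W (cross-section πr²).
Total input = 5907 + 13400 = 19310 W.
Radiated: εσ·A_surf·T⁴ with A_surf = 4πr² = 28.27 m².
T⁴ = 19310/(0.61·5.67×10⁻⁸·28.27) = 1.974×10¹⁰ K⁴.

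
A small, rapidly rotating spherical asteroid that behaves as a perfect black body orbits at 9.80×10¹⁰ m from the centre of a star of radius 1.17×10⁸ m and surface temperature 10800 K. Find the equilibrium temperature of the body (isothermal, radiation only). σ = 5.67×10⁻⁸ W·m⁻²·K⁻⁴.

T ≈ 264 K

The star's surface emits σT_*⁴; at distance d the flux is S = σT_*⁴(R_*/d)².
S = 5.67×10⁻⁸·(10800)⁴·(1.17×10⁸/9.80×10¹⁰)² = 1100 W/m².
For an isothermal sphere T⁴ = (1−a)S/(4σ) = 4.848×10⁹ K⁴.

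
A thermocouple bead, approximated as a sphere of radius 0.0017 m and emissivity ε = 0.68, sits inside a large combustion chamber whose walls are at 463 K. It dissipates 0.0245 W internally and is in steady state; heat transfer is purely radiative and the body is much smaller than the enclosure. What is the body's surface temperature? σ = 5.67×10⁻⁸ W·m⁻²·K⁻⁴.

T ≈ 502 K

For a small grey body in a large enclosure, net radiated power = εσA(T⁴ − T_w⁴).
Steady state: P = εσA(T⁴ − T_w⁴) with A = 4πr² = 3.632×10⁻⁵ m².
T⁴ = P/(εσA) + T_w⁴ = 0.0245/(0.68·5.67×10⁻⁸·3.632×10⁻⁵) + (463)⁴
    = 1.750×10¹⁰ + 4.595×10¹⁰ = 6.345×10¹⁰ K⁴.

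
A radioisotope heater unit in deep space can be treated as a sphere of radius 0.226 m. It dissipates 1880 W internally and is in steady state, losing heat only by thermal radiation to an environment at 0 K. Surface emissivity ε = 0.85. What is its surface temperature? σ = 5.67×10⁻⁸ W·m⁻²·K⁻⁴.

Steady state: internal power = radiated power, P = εσA T⁴.
Radiating area A = 4πr² = 0.6418 m².
T⁴ = P/(εσA) = 1880/(0.85·5.67×10⁻⁸·0.6418) = 6.078×10¹⁰ K⁴.
T = (6.078×10¹⁰)^(1/4).

T ≈ 497 K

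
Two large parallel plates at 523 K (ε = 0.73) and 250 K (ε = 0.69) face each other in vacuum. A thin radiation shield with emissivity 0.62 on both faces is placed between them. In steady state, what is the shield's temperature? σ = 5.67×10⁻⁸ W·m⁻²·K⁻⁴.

In steady state the net flux on the hot side equals that on the cold side.
σ(T₁⁴−T_s⁴)/D₁ = σ(T_s⁴−T₂⁴)/D₂, with D₁ = 1/ε₁+1/ε_s−1 = 1.983, D₂ = 1/ε_s+1/ε₂−1 = 2.062.
Solve for T_s⁴: T_s⁴ = (D₂·T₁⁴ + D₁·T₂⁴)/(D₁+D₂) = 4.006×10¹⁰ K⁴.

T_s ≈ 447 K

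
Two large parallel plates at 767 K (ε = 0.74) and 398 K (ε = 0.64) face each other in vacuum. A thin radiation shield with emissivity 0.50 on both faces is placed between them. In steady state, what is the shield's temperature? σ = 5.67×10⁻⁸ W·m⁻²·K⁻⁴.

T_s ≈ 662 K

In steady state the net flux on the hot side equals that on the cold side.
σ(T₁⁴−T_s⁴)/D₁ = σ(T_s⁴−T₂⁴)/D₂, with D₁ = 1/ε₁+1/ε_s−1 = 2.351, D₂ = 1/ε_s+1/ε₂−1 = 2.562.
Solve for T_s⁴: T_s⁴ = (D₂·T₁⁴ + D₁·T₂⁴)/(D₁+D₂) = 1.925×10¹¹ K⁴.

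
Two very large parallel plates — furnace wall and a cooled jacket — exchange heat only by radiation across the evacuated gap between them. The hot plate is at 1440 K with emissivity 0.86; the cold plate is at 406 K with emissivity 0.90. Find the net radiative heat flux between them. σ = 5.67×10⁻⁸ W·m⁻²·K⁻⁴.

For two infinite grey parallel plates, q = σ(T₁⁴ − T₂⁴)/(1/ε₁ + 1/ε₂ − 1).
T₁⁴ − T₂⁴ = 4.300×10¹² − 2.717×10¹⁰ = 4.273×10¹² K⁴.
1/ε₁ + 1/ε₂ − 1 = 1.163 + 1.111 − 1 = 1.274.
q = 5.67×10⁻⁸ × 4.273×10¹² / 1.274.

q ≈ 1.90×10⁵ W/m²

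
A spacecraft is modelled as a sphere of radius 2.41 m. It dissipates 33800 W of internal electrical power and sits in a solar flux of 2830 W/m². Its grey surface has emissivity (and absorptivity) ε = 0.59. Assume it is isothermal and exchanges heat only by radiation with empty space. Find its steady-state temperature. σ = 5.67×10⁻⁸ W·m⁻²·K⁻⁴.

T ≈ 403 K

At steady state, absorbed solar power + internal power = radiated power.
Absorbed: α·S·A_cross = 0.59·2830·18.25 = 30470 W (cross-section πr²).
Total input = 30470 + 33800 = 64270 W.
Radiated: εσ·A_surf·T⁴ with A_surf = 4πr² = 72.99 m².
T⁴ = 64270/(0.59·5.67×10⁻⁸·72.99) = 2.632×10¹⁰ K⁴.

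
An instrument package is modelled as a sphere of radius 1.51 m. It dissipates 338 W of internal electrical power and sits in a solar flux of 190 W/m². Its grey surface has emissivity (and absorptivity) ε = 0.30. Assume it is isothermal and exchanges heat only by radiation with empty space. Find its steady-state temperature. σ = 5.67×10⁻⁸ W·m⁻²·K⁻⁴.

At steady state, absorbed solar power + internal power = radiated power.
Absorbed: α·S·A_cross = 0.30·190·7.163 = 408.3 W (cross-section πr²).
Total input = 408.3 + 338 = 746.3 W.
Radiated: εσ·A_surf·T⁴ with A_surf = 4πr² = 28.65 m².
T⁴ = 746.3/(0.30·5.67×10⁻⁸·28.65) = 1.531×10⁹ K⁴.

T ≈ 198 K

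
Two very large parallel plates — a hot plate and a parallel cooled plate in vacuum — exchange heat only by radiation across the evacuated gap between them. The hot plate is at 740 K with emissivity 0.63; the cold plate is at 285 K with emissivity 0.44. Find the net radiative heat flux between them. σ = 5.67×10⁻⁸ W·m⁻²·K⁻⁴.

For two infinite grey parallel plates, q = σ(T₁⁴ − T₂⁴)/(1/ε₁ + 1/ε₂ − 1).
T₁⁴ − T₂⁴ = 2.999×10¹¹ − 6.598×10⁹ = 2.933×10¹¹ K⁴.
1/ε₁ + 1/ε₂ − 1 = 1.587 + 2.273 − 1 = 2.860.
q = 5.67×10⁻⁸ × 2.933×10¹¹ / 2.860.

q ≈ 5810 W/m²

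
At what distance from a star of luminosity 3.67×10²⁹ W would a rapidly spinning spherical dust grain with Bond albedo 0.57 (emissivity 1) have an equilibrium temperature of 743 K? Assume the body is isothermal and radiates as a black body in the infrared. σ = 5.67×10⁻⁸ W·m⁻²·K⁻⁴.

d ≈ 4.26×10¹¹ m

For an isothermal black-emitting sphere, (1−a)S·πr² = σ·4πr²·T⁴ ⇒ S = 4σT⁴/(1−a).
S = 4·5.67×10⁻⁸·(743)⁴/0.430 = 1.607×10⁵ W/m².
Flux falls as S = L/(4πd²), so d = √(L/(4πS)) = √(3.67×10²⁹/(4π·1.607×10⁵)).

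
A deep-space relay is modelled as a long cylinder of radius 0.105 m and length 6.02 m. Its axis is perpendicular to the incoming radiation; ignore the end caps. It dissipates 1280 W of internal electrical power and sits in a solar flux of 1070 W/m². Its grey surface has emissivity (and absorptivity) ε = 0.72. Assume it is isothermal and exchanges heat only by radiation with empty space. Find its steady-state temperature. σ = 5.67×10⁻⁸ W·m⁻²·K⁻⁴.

T ≈ 343 K

At steady state, absorbed solar power + internal power = radiated power.
Absorbed: α·S·A_cross = 0.72·1070·1.264 = 973.9 W (cross-section 2rL).
Total input = 973.9 + 1280 = 2254 W.
Radiated: εσ·A_surf·T⁴ with A_surf = 2πrL = 3.972 m².
T⁴ = 2254/(0.72·5.67×10⁻⁸·3.972) = 1.390×10¹⁰ K⁴.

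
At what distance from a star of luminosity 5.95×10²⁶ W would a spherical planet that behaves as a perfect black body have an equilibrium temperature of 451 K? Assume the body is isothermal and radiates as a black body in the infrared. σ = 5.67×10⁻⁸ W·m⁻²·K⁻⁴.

For an isothermal black-emitting sphere, (1−a)S·πr² = σ·4πr²·T⁴ ⇒ S = 4σT⁴/(1−a).
S = 4·5.67×10⁻⁸·(451)⁴/1.00 = 9383 W/m².
Flux falls as S = L/(4πd²), so d = √(L/(4πS)) = √(5.95×10²⁶/(4π·9383)).

d ≈ 7.10×10¹⁰ m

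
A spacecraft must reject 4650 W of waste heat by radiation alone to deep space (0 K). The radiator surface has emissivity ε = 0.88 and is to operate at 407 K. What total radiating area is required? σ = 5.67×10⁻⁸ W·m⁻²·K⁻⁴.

P = εσA T⁴ ⇒ A = P/(εσT⁴).
T⁴ = 2.744×10¹⁰ K⁴.
A = 4650/(0.88 × 5.67×10⁻⁸ × 2.744×10¹⁰).

A ≈ 3.40 m²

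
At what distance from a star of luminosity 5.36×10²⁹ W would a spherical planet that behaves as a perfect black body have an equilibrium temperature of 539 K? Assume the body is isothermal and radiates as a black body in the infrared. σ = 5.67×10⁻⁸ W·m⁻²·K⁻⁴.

d ≈ 1.49×10¹² m

For an isothermal black-emitting sphere, (1−a)S·πr² = σ·4πr²·T⁴ ⇒ S = 4σT⁴/(1−a).
S = 4·5.67×10⁻⁸·(539)⁴/1.00 = 19140 W/m².
Flux falls as S = L/(4πd²), so d = √(L/(4πS)) = √(5.36×10²⁹/(4π·19140)).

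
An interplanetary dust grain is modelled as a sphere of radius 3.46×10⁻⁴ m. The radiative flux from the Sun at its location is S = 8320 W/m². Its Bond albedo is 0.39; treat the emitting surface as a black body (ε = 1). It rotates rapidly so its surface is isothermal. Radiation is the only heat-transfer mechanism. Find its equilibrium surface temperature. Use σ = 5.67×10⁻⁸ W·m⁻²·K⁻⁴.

T ≈ 387 K

At equilibrium, absorbed power = emitted power.
Absorbing cross-section = πr² = 3.761×10⁻⁷ m²; emitting surface = 4πr² = 1.504×10⁻⁶ m² (ratio 4).
(1−a)S·A_cross = εσ·A_surf·T⁴  ⇒  T⁴ = (1−a)S/(4σ).
T⁴ = 0.610·8320/(4·5.67×10⁻⁸) = 2.238×10¹⁰ K⁴.
T = (2.238×10¹⁰)^(1/4).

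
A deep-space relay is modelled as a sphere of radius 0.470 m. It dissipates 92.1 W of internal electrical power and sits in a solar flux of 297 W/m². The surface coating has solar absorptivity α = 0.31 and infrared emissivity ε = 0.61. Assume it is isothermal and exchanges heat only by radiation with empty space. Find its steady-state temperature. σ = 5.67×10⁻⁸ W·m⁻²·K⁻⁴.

At steady state, absorbed solar power + internal power = radiated power.
Absorbed: α·S·A_cross = 0.31·297·0.6940 = 63.89 W (cross-section πr²).
Total input = 63.89 + 92.1 = 156.0 W.
Radiated: εσ·A_surf·T⁴ with A_surf = 4πr² = 2.776 m².
T⁴ = 156.0/(0.61·5.67×10⁻⁸·2.776) = 1.625×10⁹ K⁴.

T ≈ 201 K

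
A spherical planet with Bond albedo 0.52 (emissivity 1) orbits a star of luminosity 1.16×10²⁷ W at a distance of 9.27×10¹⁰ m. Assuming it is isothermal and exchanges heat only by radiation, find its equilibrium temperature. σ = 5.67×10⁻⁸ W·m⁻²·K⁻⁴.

T ≈ 388 K

First find the stellar flux at distance d: S = L/(4πd²) = 1.16×10²⁷/(4π·(9.27×10¹⁰)²) = 10740 W/m².
For an isothermal sphere, absorbed (1−a)S·πr² = emitted σ·4πr²·T⁴, so T⁴ = (1−a)S/(4σ).
T⁴ = 0.480·10740/(4·5.67×10⁻⁸) = 2.273×10¹⁰ K⁴.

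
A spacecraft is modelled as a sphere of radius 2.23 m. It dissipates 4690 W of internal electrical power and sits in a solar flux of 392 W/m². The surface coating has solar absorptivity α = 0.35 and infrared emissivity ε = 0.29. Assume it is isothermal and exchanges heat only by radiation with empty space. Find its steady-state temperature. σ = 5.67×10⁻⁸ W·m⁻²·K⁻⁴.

At steady state, absorbed solar power + internal power = radiated power.
Absorbed: α·S·A_cross = 0.35·392·15.62 = 2143 W (cross-section πr²).
Total input = 2143 + 4690 = 6833 W.
Radiated: εσ·A_surf·T⁴ with A_surf = 4πr² = 62.49 m².
T⁴ = 6833/(0.29·5.67×10⁻⁸·62.49) = 6.650×10⁹ K⁴.

T ≈ 286 K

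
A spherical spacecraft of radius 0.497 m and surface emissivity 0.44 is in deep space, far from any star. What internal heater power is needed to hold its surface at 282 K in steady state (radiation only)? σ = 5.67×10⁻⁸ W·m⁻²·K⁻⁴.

P ≈ 490 W

P = εσ·4πr²·T⁴.
4πr² = 3.104 m²; T⁴ = 6.324×10⁹ K⁴.
P = 0.44·5.67×10⁻⁸·3.104·6.324×10⁹.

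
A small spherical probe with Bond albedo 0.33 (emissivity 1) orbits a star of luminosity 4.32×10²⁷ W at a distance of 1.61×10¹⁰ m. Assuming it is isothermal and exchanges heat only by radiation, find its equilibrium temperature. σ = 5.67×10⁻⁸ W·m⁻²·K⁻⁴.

First find the stellar flux at distance d: S = L/(4πd²) = 4.32×10²⁷/(4π·(1.61×10¹⁰)²) = 1.326×10⁶ W/m².
For an isothermal sphere, absorbed (1−a)S·πr² = emitted σ·4πr²·T⁴, so T⁴ = (1−a)S/(4σ).
T⁴ = 0.670·1.326×10⁶/(4·5.67×10⁻⁸) = 3.918×10¹² K⁴.

T ≈ 1410 K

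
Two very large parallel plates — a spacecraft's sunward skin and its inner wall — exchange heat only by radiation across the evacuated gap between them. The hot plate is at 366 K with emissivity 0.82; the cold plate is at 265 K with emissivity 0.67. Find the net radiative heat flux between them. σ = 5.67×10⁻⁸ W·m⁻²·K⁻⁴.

q ≈ 431 W/m²

For two infinite grey parallel plates, q = σ(T₁⁴ − T₂⁴)/(1/ε₁ + 1/ε₂ − 1).
T₁⁴ − T₂⁴ = 1.794×10¹⁰ − 4.932×10⁹ = 1.301×10¹⁰ K⁴.
1/ε₁ + 1/ε₂ − 1 = 1.220 + 1.493 − 1 = 1.712.
q = 5.67×10⁻⁸ × 1.301×10¹⁰ / 1.712.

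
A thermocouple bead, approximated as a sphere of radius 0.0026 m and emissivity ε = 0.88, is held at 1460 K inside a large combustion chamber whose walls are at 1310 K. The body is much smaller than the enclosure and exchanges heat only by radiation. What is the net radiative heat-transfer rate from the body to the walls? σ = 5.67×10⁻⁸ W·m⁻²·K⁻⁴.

For a small grey body in a large enclosure: P_net = εσA(T_body⁴ − T_wall⁴).
A = 4πr² = 8.495×10⁻⁵ m²; T_body⁴ − T_wall⁴ = 4.544×10¹² − 2.945×10¹² = 1.599×10¹² K⁴.
|P_net| = 0.88·5.67×10⁻⁸·8.495×10⁻⁵·1.599×10¹².

P_net ≈ 6.78 W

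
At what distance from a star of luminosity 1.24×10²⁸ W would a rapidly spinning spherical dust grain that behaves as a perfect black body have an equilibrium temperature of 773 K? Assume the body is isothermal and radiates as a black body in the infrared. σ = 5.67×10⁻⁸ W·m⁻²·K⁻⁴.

d ≈ 1.10×10¹¹ m

For an isothermal black-emitting sphere, (1−a)S·πr² = σ·4πr²·T⁴ ⇒ S = 4σT⁴/(1−a).
S = 4·5.67×10⁻⁸·(773)⁴/1.00 = 80980 W/m².
Flux falls as S = L/(4πd²), so d = √(L/(4πS)) = √(1.24×10²⁸/(4π·80980)).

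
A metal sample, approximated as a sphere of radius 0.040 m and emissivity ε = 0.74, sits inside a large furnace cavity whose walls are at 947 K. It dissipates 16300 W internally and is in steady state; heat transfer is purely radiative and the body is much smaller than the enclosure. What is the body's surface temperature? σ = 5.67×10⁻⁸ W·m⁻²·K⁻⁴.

T ≈ 2120 K

For a small grey body in a large enclosure, net radiated power = εσA(T⁴ − T_w⁴).
Steady state: P = εσA(T⁴ − T_w⁴) with A = 4πr² = 0.02011 m².
T⁴ = P/(εσA) + T_w⁴ = 16300/(0.74·5.67×10⁻⁸·0.02011) + (947)⁴
    = 1.932×10¹³ + 8.043×10¹¹ = 2.013×10¹³ K⁴.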